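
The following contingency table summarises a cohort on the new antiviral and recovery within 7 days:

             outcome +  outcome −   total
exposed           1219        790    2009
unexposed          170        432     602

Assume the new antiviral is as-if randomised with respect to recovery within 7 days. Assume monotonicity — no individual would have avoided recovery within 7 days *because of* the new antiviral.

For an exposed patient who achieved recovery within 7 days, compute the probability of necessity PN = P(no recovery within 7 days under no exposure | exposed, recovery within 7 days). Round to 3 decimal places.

PN ≈ 0.535

p₁ = P(outcome | exposed) = 1219/2009 = 0.60677
p₀ = P(outcome | unexposed) = 170/602 = 0.28239
Under exogeneity and monotonicity, PN = (p₁ − p₀) / p₁.
PN = (0.60677 − 0.28239) / 0.60677 = 0.32438 / 0.60677 ≈ 0.5346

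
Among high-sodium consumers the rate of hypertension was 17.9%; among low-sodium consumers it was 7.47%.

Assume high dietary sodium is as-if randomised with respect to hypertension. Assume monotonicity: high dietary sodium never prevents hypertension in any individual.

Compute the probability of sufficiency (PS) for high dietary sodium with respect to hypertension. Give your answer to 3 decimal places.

PS ≈ 0.113

p₁ = 0.179, p₀ = 0.0747.
Under exogeneity and monotonicity, PS = (p₁ − p₀) / (1 − p₀).
PS = (0.179 − 0.0747) / (1 − 0.0747) = 0.1043 / 0.9253 ≈ 0.1127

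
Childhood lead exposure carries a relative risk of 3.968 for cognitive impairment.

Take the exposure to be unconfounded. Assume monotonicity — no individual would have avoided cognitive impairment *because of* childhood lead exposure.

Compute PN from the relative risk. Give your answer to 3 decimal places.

Under exogeneity and monotonicity, PN = (RR − 1) / RR = 1 − 1/RR.
PN = (3.968 − 1) / 3.968 = 2.968 / 3.968 ≈ 0.7480

PN ≈ 0.748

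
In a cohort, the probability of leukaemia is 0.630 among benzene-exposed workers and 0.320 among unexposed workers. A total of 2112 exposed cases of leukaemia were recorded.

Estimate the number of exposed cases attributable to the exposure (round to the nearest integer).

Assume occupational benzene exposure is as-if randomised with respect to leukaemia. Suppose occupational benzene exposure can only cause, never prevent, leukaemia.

about 1039 cases

Let p₁ = 0.63, p₀ = 0.32.
PN = (p₁ − p₀)/p₁ = (0.63 − 0.32) / 0.63 ≈ 0.49206.
Attributable cases ≈ PN × (exposed cases) = 0.49206 × 2112 ≈ 1039.24.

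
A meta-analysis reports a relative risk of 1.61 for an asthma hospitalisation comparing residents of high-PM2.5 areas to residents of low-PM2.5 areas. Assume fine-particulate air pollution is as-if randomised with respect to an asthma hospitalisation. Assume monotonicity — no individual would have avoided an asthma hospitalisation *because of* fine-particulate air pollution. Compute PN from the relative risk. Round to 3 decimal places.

Under exogeneity and monotonicity, PN = (RR − 1) / RR = 1 − 1/RR.
PN = (1.61 − 1) / 1.61 = 0.61 / 1.61 ≈ 0.3789

PN ≈ 0.379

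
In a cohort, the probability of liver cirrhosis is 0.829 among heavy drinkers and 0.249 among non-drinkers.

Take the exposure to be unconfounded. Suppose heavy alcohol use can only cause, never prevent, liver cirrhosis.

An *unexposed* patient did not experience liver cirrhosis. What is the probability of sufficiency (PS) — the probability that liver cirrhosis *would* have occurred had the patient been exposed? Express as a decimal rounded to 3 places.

Let p₁ = 0.829, p₀ = 0.249.
Under exogeneity and monotonicity, PS = (p₁ − p₀) / (1 − p₀).
PS = (0.829 − 0.249) / (1 − 0.249) = 0.58 / 0.751 ≈ 0.7723

PS ≈ 0.772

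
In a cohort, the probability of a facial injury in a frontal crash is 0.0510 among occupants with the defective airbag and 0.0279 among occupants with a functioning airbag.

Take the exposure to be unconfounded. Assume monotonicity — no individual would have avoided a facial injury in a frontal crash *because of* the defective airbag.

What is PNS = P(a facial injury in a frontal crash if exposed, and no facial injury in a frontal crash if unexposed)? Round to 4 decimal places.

PNS ≈ 0.0231

Let p₁ = 0.051, p₀ = 0.0279.
Under exogeneity and monotonicity, PNS = p₁ − p₀.
PNS = 0.051 − 0.0279 = 0.0231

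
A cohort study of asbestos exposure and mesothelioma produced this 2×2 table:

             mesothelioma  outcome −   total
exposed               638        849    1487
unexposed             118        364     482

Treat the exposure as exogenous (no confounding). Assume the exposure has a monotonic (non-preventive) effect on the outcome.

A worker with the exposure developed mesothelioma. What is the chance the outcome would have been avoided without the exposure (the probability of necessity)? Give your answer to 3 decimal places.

p₁ = P(outcome | exposed) = 638/1487 = 0.42905
p₀ = P(outcome | unexposed) = 118/482 = 0.24481
Under exogeneity and monotonicity, PN = (p₁ − p₀) / p₁.
PN = (0.42905 − 0.24481) / 0.42905 = 0.18424 / 0.42905 ≈ 0.4294

PN ≈ 0.429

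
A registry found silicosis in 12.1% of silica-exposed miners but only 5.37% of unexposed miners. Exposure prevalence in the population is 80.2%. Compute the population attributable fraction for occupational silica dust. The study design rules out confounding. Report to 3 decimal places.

p₁ = 0.121, p₀ = 0.0537.
Overall risk P(Y=1) = π·p₁ + (1−π)·p₀ = 0.802×0.121 + 0.198×0.0537 = 0.10767.
Under exogeneity, PAF = [P(Y=1) − p₀] / P(Y=1).
PAF = (0.10767 − 0.0537) / 0.10767 ≈ 0.5013

PAF ≈ 0.501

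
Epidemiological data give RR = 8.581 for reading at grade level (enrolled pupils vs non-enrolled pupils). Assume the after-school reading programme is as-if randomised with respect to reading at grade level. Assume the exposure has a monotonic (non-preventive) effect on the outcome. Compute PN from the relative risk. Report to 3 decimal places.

Under exogeneity and monotonicity, PN = (RR − 1) / RR = 1 − 1/RR.
PN = (8.581 − 1) / 8.581 = 7.581 / 8.581 ≈ 0.8835

PN ≈ 0.883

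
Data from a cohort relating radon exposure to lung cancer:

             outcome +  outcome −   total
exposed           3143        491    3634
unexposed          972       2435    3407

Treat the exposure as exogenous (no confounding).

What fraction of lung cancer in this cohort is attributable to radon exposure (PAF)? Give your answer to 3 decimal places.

PAF ≈ 0.512

p₁ = P(outcome | exposed) = 3143/3634 = 0.86489
p₀ = P(outcome | unexposed) = 972/3407 = 0.28529
Exposure prevalence π = 3634/7041 = 0.51612; overall risk P(Y=1) = 0.58443.
Under exogeneity, PAF = [P(Y=1) − p₀]/P(Y=1).
PAF = (0.58443 − 0.28529) / 0.58443 ≈ 0.5118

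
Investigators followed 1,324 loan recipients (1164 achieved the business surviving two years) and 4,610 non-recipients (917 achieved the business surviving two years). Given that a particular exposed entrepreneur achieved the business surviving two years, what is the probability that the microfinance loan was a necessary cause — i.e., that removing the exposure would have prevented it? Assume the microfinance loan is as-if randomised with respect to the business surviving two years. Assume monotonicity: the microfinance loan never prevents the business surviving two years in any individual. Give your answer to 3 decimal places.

PN ≈ 0.774

p₁ = P(outcome | exposed) = 1164/1324 = 0.87915
p₀ = P(outcome | unexposed) = 917/4610 = 0.19892
Under exogeneity and monotonicity, PN = (p₁ − p₀) / p₁.
PN = (0.87915 − 0.19892) / 0.87915 = 0.68024 / 0.87915 ≈ 0.7737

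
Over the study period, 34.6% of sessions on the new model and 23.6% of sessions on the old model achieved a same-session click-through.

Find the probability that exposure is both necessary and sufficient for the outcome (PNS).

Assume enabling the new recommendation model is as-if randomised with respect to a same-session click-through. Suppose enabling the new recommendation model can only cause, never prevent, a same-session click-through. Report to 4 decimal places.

p₁ = 0.346, p₀ = 0.236.
Under exogeneity and monotonicity, PNS = p₁ − p₀.
PNS = 0.346 − 0.236 = 0.11

PNS ≈ 0.1100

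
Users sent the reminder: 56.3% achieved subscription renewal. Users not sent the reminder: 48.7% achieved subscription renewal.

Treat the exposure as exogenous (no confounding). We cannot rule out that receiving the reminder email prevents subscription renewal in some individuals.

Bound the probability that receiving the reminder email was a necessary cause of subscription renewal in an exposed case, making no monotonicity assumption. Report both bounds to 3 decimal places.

0.135 ≤ PN ≤ 0.911

p₁ = 0.563, p₀ = 0.487.
Under exogeneity alone the bounds on PN are max{0,(p₁−p₀)/p₁} ≤ PN ≤ min{1,(1−p₀)/p₁}.
  lower = (p₁ − p₀)/p₁ = 0.076 / 0.563 ≈ 0.1350
  upper = min{1, (1 − p₀)/p₁} = 0.513 / 0.563 ≈ 0.9112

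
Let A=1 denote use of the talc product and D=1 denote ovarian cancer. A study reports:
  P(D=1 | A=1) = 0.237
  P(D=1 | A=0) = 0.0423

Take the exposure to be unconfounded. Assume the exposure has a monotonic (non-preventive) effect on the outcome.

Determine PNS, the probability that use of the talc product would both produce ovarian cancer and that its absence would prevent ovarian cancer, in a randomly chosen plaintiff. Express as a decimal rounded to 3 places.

Let p₁ = 0.237, p₀ = 0.0423.
Under exogeneity and monotonicity, PNS = p₁ − p₀.
PNS = 0.237 − 0.0423 = 0.1947

PNS ≈ 0.195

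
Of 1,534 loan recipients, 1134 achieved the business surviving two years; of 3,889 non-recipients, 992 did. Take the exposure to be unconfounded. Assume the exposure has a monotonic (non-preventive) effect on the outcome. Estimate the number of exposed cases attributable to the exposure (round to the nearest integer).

about 743 cases

p₁ = P(outcome | exposed) = 1134/1534 = 0.73924
p₀ = P(outcome | unexposed) = 992/3889 = 0.25508
PN = (p₁ − p₀)/p₁ = (0.73924 − 0.25508) / 0.73924 ≈ 0.65495.
Attributable cases ≈ PN × (exposed cases) = 0.65495 × 1134 ≈ 742.71.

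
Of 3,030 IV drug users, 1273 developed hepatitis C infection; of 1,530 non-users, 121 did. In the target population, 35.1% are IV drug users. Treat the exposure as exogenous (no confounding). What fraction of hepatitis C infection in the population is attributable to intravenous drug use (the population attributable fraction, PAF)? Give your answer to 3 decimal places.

p₁ = P(outcome | exposed) = 1273/3030 = 0.42013
p₀ = P(outcome | unexposed) = 121/1530 = 0.079085
Overall risk P(Y=1) = π·p₁ + (1−π)·p₀ = 0.351×0.42013 + 0.649×0.079085 = 0.19879.
Under exogeneity, PAF = [P(Y=1) − p₀] / P(Y=1).
PAF = (0.19879 − 0.079085) / 0.19879 ≈ 0.6022

PAF ≈ 0.602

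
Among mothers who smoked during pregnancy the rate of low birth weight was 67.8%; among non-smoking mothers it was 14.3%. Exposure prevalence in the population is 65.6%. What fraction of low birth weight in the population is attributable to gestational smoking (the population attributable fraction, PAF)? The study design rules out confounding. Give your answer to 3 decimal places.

PAF ≈ 0.711

p₁ = 0.678, p₀ = 0.143.
Overall risk P(Y=1) = π·p₁ + (1−π)·p₀ = 0.656×0.678 + 0.344×0.143 = 0.49396.
Under exogeneity, PAF = [P(Y=1) − p₀] / P(Y=1).
PAF = (0.49396 − 0.143) / 0.49396 ≈ 0.7105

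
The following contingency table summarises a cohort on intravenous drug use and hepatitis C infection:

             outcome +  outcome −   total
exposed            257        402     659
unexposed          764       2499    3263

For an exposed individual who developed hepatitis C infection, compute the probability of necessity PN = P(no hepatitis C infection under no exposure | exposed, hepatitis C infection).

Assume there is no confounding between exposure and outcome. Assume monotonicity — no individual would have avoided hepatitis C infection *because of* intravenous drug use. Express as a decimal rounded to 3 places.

p₁ = P(outcome | exposed) = 257/659 = 0.38998
p₀ = P(outcome | unexposed) = 764/3263 = 0.23414
Under exogeneity and monotonicity, PN = (p₁ − p₀)/p₁.
PN = (0.38998 − 0.23414) / 0.38998 ≈ 0.3996

PN ≈ 0.400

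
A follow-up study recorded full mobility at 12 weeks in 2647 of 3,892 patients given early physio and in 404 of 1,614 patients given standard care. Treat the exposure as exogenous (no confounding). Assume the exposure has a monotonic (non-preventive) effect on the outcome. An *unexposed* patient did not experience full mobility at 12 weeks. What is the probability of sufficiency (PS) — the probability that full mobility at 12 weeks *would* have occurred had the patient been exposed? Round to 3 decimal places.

PS ≈ 0.573

p₁ = P(outcome | exposed) = 2647/3892 = 0.68011
p₀ = P(outcome | unexposed) = 404/1614 = 0.25031
Under exogeneity and monotonicity, PS = (p₁ − p₀) / (1 − p₀).
PS = (0.68011 − 0.25031) / (1 − 0.25031) = 0.4298 / 0.74969 ≈ 0.5733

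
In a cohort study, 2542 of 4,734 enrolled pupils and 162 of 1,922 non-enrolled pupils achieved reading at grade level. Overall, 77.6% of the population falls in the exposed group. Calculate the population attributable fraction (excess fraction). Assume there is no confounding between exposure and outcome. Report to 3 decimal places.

p₁ = P(outcome | exposed) = 2542/4734 = 0.53697
p₀ = P(outcome | unexposed) = 162/1922 = 0.084287
Overall risk P(Y=1) = π·p₁ + (1−π)·p₀ = 0.776×0.53697 + 0.224×0.084287 = 0.43557.
Under exogeneity, PAF = [P(Y=1) − p₀] / P(Y=1).
PAF = (0.43557 − 0.084287) / 0.43557 ≈ 0.8065

PAF ≈ 0.806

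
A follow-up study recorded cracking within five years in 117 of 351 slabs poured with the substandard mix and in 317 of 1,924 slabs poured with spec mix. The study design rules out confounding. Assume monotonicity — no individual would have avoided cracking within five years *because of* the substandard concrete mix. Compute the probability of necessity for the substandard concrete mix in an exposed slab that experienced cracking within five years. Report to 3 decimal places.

PN ≈ 0.506

p₁ = P(outcome | exposed) = 117/351 = 0.33333
p₀ = P(outcome | unexposed) = 317/1924 = 0.16476
Under exogeneity and monotonicity, PN = (p₁ − p₀) / p₁.
PN = (0.33333 − 0.16476) / 0.33333 = 0.16857 / 0.33333 ≈ 0.5057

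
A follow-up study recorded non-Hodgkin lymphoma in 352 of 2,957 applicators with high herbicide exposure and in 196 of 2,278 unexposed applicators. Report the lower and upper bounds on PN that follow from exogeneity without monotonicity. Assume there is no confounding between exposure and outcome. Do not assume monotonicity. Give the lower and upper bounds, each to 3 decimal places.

0.277 ≤ PN ≤ 1.000

p₁ = P(outcome | exposed) = 352/2957 = 0.11904
p₀ = P(outcome | unexposed) = 196/2278 = 0.08604
Under exogeneity alone the bounds on PN are max{0,(p₁−p₀)/p₁} ≤ PN ≤ min{1,(1−p₀)/p₁}.
  lower = (p₁ − p₀)/p₁ = 0.032999 / 0.11904 ≈ 0.2772
  upper = min{1, (1 − p₀)/p₁} = 0.91396 / 0.11904 ≈ 7.6778 → capped at 1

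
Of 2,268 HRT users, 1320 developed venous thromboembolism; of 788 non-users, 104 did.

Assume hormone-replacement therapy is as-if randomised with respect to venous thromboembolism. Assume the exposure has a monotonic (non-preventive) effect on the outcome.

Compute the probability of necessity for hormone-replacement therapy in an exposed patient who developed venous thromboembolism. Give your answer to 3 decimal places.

p₁ = P(outcome | exposed) = 1320/2268 = 0.58201
p₀ = P(outcome | unexposed) = 104/788 = 0.13198
Under exogeneity and monotonicity, PN = (p₁ − p₀) / p₁.
PN = (0.58201 − 0.13198) / 0.58201 = 0.45003 / 0.58201 ≈ 0.7732

PN ≈ 0.773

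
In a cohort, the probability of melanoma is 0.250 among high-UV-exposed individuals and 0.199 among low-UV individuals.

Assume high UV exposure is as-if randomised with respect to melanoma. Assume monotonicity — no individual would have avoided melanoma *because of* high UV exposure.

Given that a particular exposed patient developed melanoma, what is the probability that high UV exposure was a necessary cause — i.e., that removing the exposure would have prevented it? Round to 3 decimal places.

PN ≈ 0.204

Let p₁ = 0.25, p₀ = 0.199.
Under exogeneity and monotonicity, PN = (p₁ − p₀) / p₁.
PN = (0.25 − 0.199) / 0.25 = 0.051 / 0.25 ≈ 0.2040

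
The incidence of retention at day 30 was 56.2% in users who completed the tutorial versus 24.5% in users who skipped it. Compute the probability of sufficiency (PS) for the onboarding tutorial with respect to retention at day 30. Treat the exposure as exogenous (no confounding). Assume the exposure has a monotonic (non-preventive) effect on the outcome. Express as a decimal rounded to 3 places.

p₁ = 0.562, p₀ = 0.245.
Under exogeneity and monotonicity, PS = (p₁ − p₀) / (1 − p₀).
PS = (0.562 − 0.245) / (1 − 0.245) = 0.317 / 0.755 ≈ 0.4199

PS ≈ 0.420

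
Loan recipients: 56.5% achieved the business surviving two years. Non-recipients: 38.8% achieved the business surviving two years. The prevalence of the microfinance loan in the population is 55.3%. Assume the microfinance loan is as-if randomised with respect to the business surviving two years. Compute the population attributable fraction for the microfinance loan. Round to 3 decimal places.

p₁ = 0.565, p₀ = 0.388.
Overall risk P(Y=1) = π·p₁ + (1−π)·p₀ = 0.553×0.565 + 0.447×0.388 = 0.48588.
Under exogeneity, PAF = [P(Y=1) − p₀] / P(Y=1).
PAF = (0.48588 − 0.388) / 0.48588 ≈ 0.2015

PAF ≈ 0.201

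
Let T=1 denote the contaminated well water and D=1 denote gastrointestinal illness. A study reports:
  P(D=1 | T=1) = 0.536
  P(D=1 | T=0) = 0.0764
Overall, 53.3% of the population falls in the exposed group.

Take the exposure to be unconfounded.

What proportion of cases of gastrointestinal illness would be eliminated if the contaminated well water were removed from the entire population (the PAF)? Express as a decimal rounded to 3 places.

PAF ≈ 0.762

Let p₁ = 0.536, p₀ = 0.0764.
Overall risk P(Y=1) = π·p₁ + (1−π)·p₀ = 0.533×0.536 + 0.467×0.0764 = 0.32137.
Under exogeneity, PAF = [P(Y=1) − p₀] / P(Y=1).
PAF = (0.32137 − 0.0764) / 0.32137 ≈ 0.7623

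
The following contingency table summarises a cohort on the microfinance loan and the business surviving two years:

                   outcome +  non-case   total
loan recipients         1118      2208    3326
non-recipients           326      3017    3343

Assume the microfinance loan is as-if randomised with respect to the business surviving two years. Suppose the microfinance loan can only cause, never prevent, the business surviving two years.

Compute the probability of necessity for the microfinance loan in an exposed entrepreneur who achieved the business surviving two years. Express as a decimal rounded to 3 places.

p₁ = P(outcome | exposed) = 1118/3326 = 0.33614
p₀ = P(outcome | unexposed) = 326/3343 = 0.097517
Under exogeneity and monotonicity, PN = (p₁ − p₀) / p₁.
PN = (0.33614 − 0.097517) / 0.33614 = 0.23862 / 0.33614 ≈ 0.7099

PN ≈ 0.710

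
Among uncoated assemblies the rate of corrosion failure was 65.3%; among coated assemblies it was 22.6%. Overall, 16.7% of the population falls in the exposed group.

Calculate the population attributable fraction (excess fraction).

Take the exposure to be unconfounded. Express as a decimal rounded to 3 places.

p₁ = 0.653, p₀ = 0.226.
Overall risk P(Y=1) = π·p₁ + (1−π)·p₀ = 0.167×0.653 + 0.833×0.226 = 0.29731.
Under exogeneity, PAF = [P(Y=1) − p₀] / P(Y=1).
PAF = (0.29731 − 0.226) / 0.29731 ≈ 0.2398

PAF ≈ 0.240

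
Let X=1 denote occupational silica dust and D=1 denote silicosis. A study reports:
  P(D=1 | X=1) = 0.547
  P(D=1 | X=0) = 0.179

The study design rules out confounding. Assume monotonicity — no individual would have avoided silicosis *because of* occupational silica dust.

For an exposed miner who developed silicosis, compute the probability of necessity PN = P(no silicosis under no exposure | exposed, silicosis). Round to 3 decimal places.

PN ≈ 0.673

Let p₁ = 0.547, p₀ = 0.179.
Under exogeneity and monotonicity, PN = (p₁ − p₀) / p₁.
PN = (0.547 − 0.179) / 0.547 = 0.368 / 0.547 ≈ 0.6728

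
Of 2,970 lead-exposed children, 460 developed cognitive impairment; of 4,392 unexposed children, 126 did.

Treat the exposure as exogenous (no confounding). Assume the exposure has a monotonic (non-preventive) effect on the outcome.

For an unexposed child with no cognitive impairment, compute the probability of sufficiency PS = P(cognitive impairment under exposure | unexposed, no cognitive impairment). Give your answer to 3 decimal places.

p₁ = P(outcome | exposed) = 460/2970 = 0.15488
p₀ = P(outcome | unexposed) = 126/4392 = 0.028689
Under exogeneity and monotonicity, PS = (p₁ − p₀) / (1 − p₀).
PS = (0.15488 − 0.028689) / (1 − 0.028689) = 0.12619 / 0.97131 ≈ 0.1299

PS ≈ 0.130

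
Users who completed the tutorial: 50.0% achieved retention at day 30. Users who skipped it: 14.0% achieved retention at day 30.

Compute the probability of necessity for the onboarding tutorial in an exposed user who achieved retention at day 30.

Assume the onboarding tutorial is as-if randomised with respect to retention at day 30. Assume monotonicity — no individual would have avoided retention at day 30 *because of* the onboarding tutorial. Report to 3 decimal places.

PN ≈ 0.720

p₁ = 0.5, p₀ = 0.14.
Under exogeneity and monotonicity, PN = (p₁ − p₀) / p₁.
PN = (0.5 − 0.14) / 0.5 = 0.36 / 0.5 ≈ 0.7200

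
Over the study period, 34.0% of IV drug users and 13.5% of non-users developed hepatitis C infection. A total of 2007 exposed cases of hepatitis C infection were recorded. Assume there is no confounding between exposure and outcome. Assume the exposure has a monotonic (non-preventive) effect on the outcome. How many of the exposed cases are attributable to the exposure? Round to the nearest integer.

about 1210 cases

p₁ = 0.34, p₀ = 0.135.
PN = (p₁ − p₀)/p₁ = (0.34 − 0.135) / 0.34 ≈ 0.60294.
Attributable cases ≈ PN × (exposed cases) = 0.60294 × 2007 ≈ 1210.10.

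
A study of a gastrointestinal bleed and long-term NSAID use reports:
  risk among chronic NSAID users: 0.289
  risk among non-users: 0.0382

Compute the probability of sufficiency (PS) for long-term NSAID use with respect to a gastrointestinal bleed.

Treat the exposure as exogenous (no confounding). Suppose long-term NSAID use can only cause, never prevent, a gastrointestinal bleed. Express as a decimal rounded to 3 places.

Let p₁ = 0.289, p₀ = 0.0382.
Under exogeneity and monotonicity, PS = (p₁ − p₀) / (1 − p₀).
PS = (0.289 − 0.0382) / (1 − 0.0382) = 0.2508 / 0.9618 ≈ 0.2608

PS ≈ 0.261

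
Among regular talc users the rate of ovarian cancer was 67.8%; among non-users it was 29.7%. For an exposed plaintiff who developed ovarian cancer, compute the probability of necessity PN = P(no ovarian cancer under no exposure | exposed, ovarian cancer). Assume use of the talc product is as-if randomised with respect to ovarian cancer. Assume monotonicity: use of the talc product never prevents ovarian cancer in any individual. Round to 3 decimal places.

PN ≈ 0.562

p₁ = 0.678, p₀ = 0.297.
Under exogeneity and monotonicity, PN = (p₁ − p₀) / p₁.
PN = (0.678 − 0.297) / 0.678 = 0.381 / 0.678 ≈ 0.5619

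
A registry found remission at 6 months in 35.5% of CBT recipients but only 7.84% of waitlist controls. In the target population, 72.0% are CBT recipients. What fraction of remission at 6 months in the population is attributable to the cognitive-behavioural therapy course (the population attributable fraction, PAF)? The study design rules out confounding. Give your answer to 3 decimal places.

PAF ≈ 0.718

p₁ = 0.355, p₀ = 0.0784.
Overall risk P(Y=1) = π·p₁ + (1−π)·p₀ = 0.72×0.355 + 0.28×0.0784 = 0.27755.
Under exogeneity, PAF = [P(Y=1) − p₀] / P(Y=1).
PAF = (0.27755 − 0.0784) / 0.27755 ≈ 0.7175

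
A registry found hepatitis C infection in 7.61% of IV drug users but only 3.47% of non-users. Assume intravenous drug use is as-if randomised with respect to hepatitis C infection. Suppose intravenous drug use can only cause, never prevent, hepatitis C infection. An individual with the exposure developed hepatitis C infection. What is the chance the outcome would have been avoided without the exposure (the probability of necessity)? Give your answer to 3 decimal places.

p₁ = 0.0761, p₀ = 0.0347.
Under exogeneity and monotonicity, PN = (p₁ − p₀) / p₁.
PN = (0.0761 − 0.0347) / 0.0761 = 0.0414 / 0.0761 ≈ 0.5440

PN ≈ 0.544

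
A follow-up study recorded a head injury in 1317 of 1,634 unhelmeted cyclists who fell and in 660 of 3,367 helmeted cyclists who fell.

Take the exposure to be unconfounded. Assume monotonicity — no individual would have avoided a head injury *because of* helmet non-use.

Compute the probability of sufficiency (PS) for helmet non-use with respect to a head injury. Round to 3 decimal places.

p₁ = P(outcome | exposed) = 1317/1634 = 0.806
p₀ = P(outcome | unexposed) = 660/3367 = 0.19602
Under exogeneity and monotonicity, PS = (p₁ − p₀) / (1 − p₀).
PS = (0.806 − 0.19602) / (1 − 0.19602) = 0.60998 / 0.80398 ≈ 0.7587

PS ≈ 0.759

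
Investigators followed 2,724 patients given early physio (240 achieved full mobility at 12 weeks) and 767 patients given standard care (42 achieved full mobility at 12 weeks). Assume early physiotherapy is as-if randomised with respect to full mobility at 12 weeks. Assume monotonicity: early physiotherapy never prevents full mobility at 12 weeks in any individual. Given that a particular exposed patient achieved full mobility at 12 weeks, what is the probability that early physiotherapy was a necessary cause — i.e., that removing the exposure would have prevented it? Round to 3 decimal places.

PN ≈ 0.378

p₁ = P(outcome | exposed) = 240/2724 = 0.088106
p₀ = P(outcome | unexposed) = 42/767 = 0.054759
Under exogeneity and monotonicity, PN = (p₁ − p₀) / p₁.
PN = (0.088106 − 0.054759) / 0.088106 = 0.033347 / 0.088106 ≈ 0.3785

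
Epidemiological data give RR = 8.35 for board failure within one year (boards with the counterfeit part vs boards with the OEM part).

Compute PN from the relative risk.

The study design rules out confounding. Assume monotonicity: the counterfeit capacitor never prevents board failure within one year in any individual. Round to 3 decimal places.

PN ≈ 0.880

Under exogeneity and monotonicity, PN = (RR − 1) / RR = 1 − 1/RR.
PN = (8.35 − 1) / 8.35 = 7.35 / 8.35 ≈ 0.8802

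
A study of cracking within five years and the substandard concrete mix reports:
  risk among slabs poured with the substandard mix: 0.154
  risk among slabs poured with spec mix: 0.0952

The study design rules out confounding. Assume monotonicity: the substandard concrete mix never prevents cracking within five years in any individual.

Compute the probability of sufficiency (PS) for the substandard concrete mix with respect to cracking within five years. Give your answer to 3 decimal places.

Let p₁ = 0.154, p₀ = 0.0952.
Under exogeneity and monotonicity, PS = (p₁ − p₀) / (1 − p₀).
PS = (0.154 − 0.0952) / (1 − 0.0952) = 0.0588 / 0.9048 ≈ 0.0650

PS ≈ 0.065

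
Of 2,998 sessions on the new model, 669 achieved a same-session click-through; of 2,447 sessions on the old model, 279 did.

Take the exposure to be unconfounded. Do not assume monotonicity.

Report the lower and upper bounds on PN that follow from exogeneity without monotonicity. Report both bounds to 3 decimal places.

p₁ = P(outcome | exposed) = 669/2998 = 0.22315
p₀ = P(outcome | unexposed) = 279/2447 = 0.11402
Under exogeneity alone the bounds on PN are max{0,(p₁−p₀)/p₁} ≤ PN ≤ min{1,(1−p₀)/p₁}.
  lower = (p₁ − p₀)/p₁ = 0.10913 / 0.22315 ≈ 0.4891
  upper = min{1, (1 − p₀)/p₁} = 0.88598 / 0.22315 ≈ 3.9704 → capped at 1

0.489 ≤ PN ≤ 1.000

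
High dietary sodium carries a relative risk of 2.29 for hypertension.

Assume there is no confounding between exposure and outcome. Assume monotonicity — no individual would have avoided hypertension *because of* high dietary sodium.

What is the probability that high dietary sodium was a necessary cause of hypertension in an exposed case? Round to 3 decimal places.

PN ≈ 0.563

Under exogeneity and monotonicity, PN = (RR − 1) / RR = 1 − 1/RR.
PN = (2.29 − 1) / 2.29 = 1.29 / 2.29 ≈ 0.5633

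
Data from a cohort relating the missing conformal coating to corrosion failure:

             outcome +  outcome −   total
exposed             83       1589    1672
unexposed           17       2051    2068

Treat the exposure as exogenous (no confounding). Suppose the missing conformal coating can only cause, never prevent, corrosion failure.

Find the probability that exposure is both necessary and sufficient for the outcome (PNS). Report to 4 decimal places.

PNS ≈ 0.0414

p₁ = P(outcome | exposed) = 83/1672 = 0.049641
p₀ = P(outcome | unexposed) = 17/2068 = 0.0082205
Under exogeneity and monotonicity, PNS = p₁ − p₀.
PNS = 0.049641 − 0.0082205 = 0.041421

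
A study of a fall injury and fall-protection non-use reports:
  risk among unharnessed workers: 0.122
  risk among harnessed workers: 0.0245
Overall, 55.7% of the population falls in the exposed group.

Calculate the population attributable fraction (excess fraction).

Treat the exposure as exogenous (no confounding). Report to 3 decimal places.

PAF ≈ 0.689

Let p₁ = 0.122, p₀ = 0.0245.
Overall risk P(Y=1) = π·p₁ + (1−π)·p₀ = 0.557×0.122 + 0.443×0.0245 = 0.078808.
Under exogeneity, PAF = [P(Y=1) − p₀] / P(Y=1).
PAF = (0.078808 − 0.0245) / 0.078808 ≈ 0.6891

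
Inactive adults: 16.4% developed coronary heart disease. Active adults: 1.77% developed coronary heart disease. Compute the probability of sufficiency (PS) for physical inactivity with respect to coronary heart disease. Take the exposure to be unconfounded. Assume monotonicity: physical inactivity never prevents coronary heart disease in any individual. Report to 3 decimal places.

p₁ = 0.164, p₀ = 0.0177.
Under exogeneity and monotonicity, PS = (p₁ − p₀) / (1 − p₀).
PS = (0.164 − 0.0177) / (1 − 0.0177) = 0.1463 / 0.9823 ≈ 0.1489

PS ≈ 0.149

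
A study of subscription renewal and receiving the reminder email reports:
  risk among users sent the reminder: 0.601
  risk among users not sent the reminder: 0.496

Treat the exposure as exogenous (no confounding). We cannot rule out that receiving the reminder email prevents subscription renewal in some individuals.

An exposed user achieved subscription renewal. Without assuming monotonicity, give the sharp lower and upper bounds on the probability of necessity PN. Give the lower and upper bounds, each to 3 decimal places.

0.175 ≤ PN ≤ 0.839

Let p₁ = 0.601, p₀ = 0.496.
Under exogeneity alone the bounds on PN are max{0,(p₁−p₀)/p₁} ≤ PN ≤ min{1,(1−p₀)/p₁}.
  lower = (p₁ − p₀)/p₁ = 0.105 / 0.601 ≈ 0.1747
  upper = min{1, (1 − p₀)/p₁} = 0.504 / 0.601 ≈ 0.8386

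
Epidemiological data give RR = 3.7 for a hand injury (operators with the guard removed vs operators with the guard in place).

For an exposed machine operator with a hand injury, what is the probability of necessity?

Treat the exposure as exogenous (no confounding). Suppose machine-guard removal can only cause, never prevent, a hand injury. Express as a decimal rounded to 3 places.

Under exogeneity and monotonicity, PN = (RR − 1) / RR = 1 − 1/RR.
PN = (3.7 − 1) / 3.7 = 2.7 / 3.7 ≈ 0.7297

PN ≈ 0.730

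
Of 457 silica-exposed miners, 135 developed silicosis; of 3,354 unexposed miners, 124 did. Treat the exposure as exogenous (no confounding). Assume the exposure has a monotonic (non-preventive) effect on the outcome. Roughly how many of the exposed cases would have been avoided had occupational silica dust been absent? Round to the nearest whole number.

about 118 cases

p₁ = P(outcome | exposed) = 135/457 = 0.2954
p₀ = P(outcome | unexposed) = 124/3354 = 0.036971
PN = (p₁ − p₀)/p₁ = (0.2954 − 0.036971) / 0.2954 ≈ 0.87485.
Attributable cases ≈ PN × (exposed cases) = 0.87485 × 135 ≈ 118.10.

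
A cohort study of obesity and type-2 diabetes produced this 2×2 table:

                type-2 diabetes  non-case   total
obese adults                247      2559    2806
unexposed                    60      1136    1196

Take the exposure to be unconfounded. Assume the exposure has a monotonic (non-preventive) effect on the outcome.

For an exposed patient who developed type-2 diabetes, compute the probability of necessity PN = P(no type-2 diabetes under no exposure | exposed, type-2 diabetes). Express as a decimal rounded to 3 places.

PN ≈ 0.430

p₁ = P(outcome | exposed) = 247/2806 = 0.088026
p₀ = P(outcome | unexposed) = 60/1196 = 0.050167
Under exogeneity and monotonicity, PN = (p₁ − p₀)/p₁.
PN = (0.088026 − 0.050167) / 0.088026 ≈ 0.4301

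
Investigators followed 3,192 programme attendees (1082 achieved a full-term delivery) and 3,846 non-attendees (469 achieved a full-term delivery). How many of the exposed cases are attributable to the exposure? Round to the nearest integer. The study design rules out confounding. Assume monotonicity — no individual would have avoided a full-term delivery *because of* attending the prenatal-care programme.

about 693 cases

p₁ = P(outcome | exposed) = 1082/3192 = 0.33897
p₀ = P(outcome | unexposed) = 469/3846 = 0.12194
PN = (p₁ − p₀)/p₁ = (0.33897 − 0.12194) / 0.33897 ≈ 0.64025.
Attributable cases ≈ PN × (exposed cases) = 0.64025 × 1082 ≈ 692.75.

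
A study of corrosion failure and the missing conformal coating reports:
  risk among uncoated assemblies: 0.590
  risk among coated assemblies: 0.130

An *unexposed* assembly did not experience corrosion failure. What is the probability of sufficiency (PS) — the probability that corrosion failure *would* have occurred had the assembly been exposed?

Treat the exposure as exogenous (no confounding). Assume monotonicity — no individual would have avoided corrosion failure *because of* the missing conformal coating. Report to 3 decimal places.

Let p₁ = 0.59, p₀ = 0.13.
Under exogeneity and monotonicity, PS = (p₁ − p₀) / (1 − p₀).
PS = (0.59 − 0.13) / (1 − 0.13) = 0.46 / 0.87 ≈ 0.5287

PS ≈ 0.529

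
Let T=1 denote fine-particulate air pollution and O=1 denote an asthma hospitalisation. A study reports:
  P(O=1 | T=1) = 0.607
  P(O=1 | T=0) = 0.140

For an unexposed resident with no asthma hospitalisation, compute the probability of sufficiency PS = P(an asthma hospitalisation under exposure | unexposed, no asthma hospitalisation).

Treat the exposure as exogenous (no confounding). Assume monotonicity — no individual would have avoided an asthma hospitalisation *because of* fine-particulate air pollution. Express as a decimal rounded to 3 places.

PS ≈ 0.543

Let p₁ = 0.607, p₀ = 0.14.
Under exogeneity and monotonicity, PS = (p₁ − p₀) / (1 − p₀).
PS = (0.607 − 0.14) / (1 − 0.14) = 0.467 / 0.86 ≈ 0.5430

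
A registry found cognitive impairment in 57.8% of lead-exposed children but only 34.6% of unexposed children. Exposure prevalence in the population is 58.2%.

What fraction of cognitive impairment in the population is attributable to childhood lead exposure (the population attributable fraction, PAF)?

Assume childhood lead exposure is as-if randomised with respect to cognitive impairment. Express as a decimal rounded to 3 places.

p₁ = 0.578, p₀ = 0.346.
Overall risk P(Y=1) = π·p₁ + (1−π)·p₀ = 0.582×0.578 + 0.418×0.346 = 0.48102.
Under exogeneity, PAF = [P(Y=1) − p₀] / P(Y=1).
PAF = (0.48102 − 0.346) / 0.48102 ≈ 0.2807

PAF ≈ 0.281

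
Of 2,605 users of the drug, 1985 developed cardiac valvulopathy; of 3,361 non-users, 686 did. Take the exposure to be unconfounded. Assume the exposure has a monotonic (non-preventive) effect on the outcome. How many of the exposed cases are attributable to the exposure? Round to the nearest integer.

about 1453 cases

p₁ = P(outcome | exposed) = 1985/2605 = 0.762
p₀ = P(outcome | unexposed) = 686/3361 = 0.20411
PN = (p₁ − p₀)/p₁ = (0.762 − 0.20411) / 0.762 ≈ 0.73214.
Attributable cases ≈ PN × (exposed cases) = 0.73214 × 1985 ≈ 1453.30.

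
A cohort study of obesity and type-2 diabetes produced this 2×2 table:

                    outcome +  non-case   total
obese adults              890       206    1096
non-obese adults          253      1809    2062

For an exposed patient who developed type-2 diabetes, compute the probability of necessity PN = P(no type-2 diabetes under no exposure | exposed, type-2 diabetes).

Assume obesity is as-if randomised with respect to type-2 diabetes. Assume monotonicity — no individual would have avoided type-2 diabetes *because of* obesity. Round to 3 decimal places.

p₁ = P(outcome | exposed) = 890/1096 = 0.81204
p₀ = P(outcome | unexposed) = 253/2062 = 0.1227
Under exogeneity and monotonicity, PN = (p₁ − p₀)/p₁.
PN = (0.81204 − 0.1227) / 0.81204 ≈ 0.8489

PN ≈ 0.849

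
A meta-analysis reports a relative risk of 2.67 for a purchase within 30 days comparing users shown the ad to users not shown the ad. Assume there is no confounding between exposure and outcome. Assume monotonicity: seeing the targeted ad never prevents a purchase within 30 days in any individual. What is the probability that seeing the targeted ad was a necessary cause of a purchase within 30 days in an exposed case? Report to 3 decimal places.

PN ≈ 0.625

Under exogeneity and monotonicity, PN = (RR − 1) / RR = 1 − 1/RR.
PN = (2.67 − 1) / 2.67 = 1.67 / 2.67 ≈ 0.6255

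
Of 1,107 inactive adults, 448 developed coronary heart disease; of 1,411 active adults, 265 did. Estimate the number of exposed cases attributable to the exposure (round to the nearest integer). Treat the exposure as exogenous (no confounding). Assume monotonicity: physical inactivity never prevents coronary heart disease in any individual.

p₁ = P(outcome | exposed) = 448/1107 = 0.4047
p₀ = P(outcome | unexposed) = 265/1411 = 0.18781
PN = (p₁ − p₀)/p₁ = (0.4047 − 0.18781) / 0.4047 ≈ 0.53592.
Attributable cases ≈ PN × (exposed cases) = 0.53592 × 448 ≈ 240.09.

about 240 cases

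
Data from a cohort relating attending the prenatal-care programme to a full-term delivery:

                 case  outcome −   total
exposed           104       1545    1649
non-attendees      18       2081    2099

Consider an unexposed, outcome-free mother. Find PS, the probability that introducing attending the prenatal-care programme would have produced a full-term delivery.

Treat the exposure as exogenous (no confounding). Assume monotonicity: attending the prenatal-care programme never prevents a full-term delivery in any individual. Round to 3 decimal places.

p₁ = P(outcome | exposed) = 104/1649 = 0.063069
p₀ = P(outcome | unexposed) = 18/2099 = 0.0085755
Under exogeneity and monotonicity, PS = (p₁ − p₀)/(1 − p₀).
PS = (0.063069 − 0.0085755) / 0.99142 ≈ 0.0550

PS ≈ 0.055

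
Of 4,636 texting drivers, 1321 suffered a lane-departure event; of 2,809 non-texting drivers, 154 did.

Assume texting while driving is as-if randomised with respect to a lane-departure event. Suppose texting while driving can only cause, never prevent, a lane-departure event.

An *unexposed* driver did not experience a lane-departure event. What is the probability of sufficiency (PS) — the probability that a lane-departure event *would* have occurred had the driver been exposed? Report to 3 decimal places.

PS ≈ 0.243

p₁ = P(outcome | exposed) = 1321/4636 = 0.28494
p₀ = P(outcome | unexposed) = 154/2809 = 0.054824
Under exogeneity and monotonicity, PS = (p₁ − p₀) / (1 − p₀).
PS = (0.28494 − 0.054824) / (1 − 0.054824) = 0.23012 / 0.94518 ≈ 0.2435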